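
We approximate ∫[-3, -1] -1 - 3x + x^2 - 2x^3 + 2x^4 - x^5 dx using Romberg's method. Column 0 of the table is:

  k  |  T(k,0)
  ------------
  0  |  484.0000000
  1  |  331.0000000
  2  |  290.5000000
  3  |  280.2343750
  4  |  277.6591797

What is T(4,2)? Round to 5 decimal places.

276.80000

T(3,1) = 280.2343750 + (280.2343750 − 290.5000000)/3 = 276.8125000
T(4,1) = (4·277.6591797 − 280.2343750) / 3 = 276.8007813
T(4,2) = (16·276.8007813 − 276.8125000) / 15 = 276.8000001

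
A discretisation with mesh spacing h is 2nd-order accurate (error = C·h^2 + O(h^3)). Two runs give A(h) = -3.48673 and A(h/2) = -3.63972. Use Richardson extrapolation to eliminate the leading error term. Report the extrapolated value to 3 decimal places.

The leading error scales as h^2; refining by a factor of 2 reduces it by 2^2 = 4.
Extrapolated value = (4·A(h/2) − A(h)) / (4 − 1)
= (4·(-3.63972) − (-3.48673)) / 3
= -11.07215 / 3 = -3.69072

-3.691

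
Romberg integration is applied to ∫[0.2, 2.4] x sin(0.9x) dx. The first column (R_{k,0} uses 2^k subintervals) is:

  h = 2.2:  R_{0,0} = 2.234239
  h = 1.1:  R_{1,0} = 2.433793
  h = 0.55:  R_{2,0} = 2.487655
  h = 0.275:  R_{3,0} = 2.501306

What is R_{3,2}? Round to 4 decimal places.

Richardson extrapolation on the trapezoidal column (denominator 4−1=3):
R_{2,1} = (4·2.487655 − 2.433793) / 3 = 2.505609
R_{3,1} = (4·2.501306 − 2.487655) / 3 = 2.505856
R_{3,2} = (16·2.505856 − 2.505609) / 15 = 2.505872
(Column j=1 coincides with Simpson's rule on the same nodes.)

2.5059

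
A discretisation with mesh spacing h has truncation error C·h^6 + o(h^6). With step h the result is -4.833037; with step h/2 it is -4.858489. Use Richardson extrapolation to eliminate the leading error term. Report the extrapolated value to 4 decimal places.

-4.8589

Extrapolated value = (64·A(h/2) − A(h)) / (64 − 1)
= (64·(-4.858489) − (-4.833037)) / 63
= -306.110259 / 63 = -4.858893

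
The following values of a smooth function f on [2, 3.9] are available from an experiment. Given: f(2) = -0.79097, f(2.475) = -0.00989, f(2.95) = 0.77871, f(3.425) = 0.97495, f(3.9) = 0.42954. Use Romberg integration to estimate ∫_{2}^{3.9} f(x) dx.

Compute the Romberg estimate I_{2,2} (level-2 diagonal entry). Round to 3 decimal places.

0.796

I_{0,0} (trapezoid, 1 panel, h=1.9000): -0.34336
I_{1,0} (trapezoid, 2 panels, h=0.9500): 0.56810
I_{2,0} (trapezoid, 4 panels, h=0.4750): 0.74245
I_{1,1} = 0.56810 + (0.56810 − (-0.34336))/3 = 0.87192
I_{2,1} = 0.74245 + (0.74245 − 0.56810)/3 = 0.80057
I_{2,2} = 0.80057 + (0.80057 − 0.87192)/15 = 0.79581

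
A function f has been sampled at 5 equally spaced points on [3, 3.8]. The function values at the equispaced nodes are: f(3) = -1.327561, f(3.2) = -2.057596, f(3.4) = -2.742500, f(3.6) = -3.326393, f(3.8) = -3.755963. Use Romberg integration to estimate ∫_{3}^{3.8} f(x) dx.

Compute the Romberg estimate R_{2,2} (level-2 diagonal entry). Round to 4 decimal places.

-2.1403

R_{0,0} (trapezoid, 1 panel, h=0.8000): -2.033410
R_{1,0} (trapezoid, 2 panels, h=0.4000): -2.113705
R_{2,0} (trapezoid, 4 panels, h=0.2000): -2.133650
R_{1,1} = -2.113705 + (-2.113705 − (-2.033410))/3 = -2.140470
R_{2,1} = -2.133650 + (-2.133650 − (-2.113705))/3 = -2.140298
R_{2,2} = -2.140298 + (-2.140298 − (-2.140470))/15 = -2.140287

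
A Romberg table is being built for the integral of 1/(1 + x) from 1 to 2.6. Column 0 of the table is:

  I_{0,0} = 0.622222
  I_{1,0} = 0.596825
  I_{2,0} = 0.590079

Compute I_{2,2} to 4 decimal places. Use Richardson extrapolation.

Richardson extrapolation on the trapezoidal column (denominator 4−1=3):
I_{1,1} = (4·0.596825 − 0.622222) / 3 = 0.588359
I_{2,1} = 0.590079 + (0.590079 − 0.596825)/3 = 0.587830
I_{2,2} = 0.587830 + (0.587830 − 0.588359)/15 = 0.587795

0.5878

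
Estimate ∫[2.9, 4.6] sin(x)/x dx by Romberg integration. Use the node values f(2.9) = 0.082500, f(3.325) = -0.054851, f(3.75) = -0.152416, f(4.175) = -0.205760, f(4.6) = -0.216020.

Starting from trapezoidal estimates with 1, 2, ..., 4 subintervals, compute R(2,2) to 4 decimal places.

R(0,0) (trapezoid, 1 panel, h=1.7000): -0.113492
R(1,0) (trapezoid, 2 panels, h=0.8500): -0.186300
R(2,0) (trapezoid, 4 panels, h=0.4250): -0.203909
R(1,1) = -0.186300 + (-0.186300 − (-0.113492))/3 = -0.210569
R(2,1) = -0.203909 + (-0.203909 − (-0.186300))/3 = -0.209779
R(2,2) = -0.209779 + (-0.209779 − (-0.210569))/15 = -0.209726

-0.2097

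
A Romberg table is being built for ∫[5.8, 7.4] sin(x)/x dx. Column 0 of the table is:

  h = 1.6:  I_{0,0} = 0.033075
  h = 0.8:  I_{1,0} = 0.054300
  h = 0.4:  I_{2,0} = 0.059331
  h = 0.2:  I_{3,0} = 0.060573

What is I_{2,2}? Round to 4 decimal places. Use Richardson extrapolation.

0.0610

I_{1,1} = 0.054300 + (0.054300 − 0.033075)/3 = 0.061375
I_{2,1} = (4·0.059331 − 0.054300) / 3 = 0.061008
I_{2,2} = 0.061008 + (0.061008 − 0.061375)/15 = 0.060984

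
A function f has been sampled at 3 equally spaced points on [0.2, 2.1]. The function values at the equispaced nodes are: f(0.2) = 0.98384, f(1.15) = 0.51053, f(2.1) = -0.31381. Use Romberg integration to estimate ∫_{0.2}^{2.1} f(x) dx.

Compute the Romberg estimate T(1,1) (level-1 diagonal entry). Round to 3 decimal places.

T(0,0) (trapezoid, 1 panel, h=1.9000): 0.63653
T(1,0) (trapezoid, 2 panels, h=0.9500): 0.80327
T(1,1) = 0.80327 + (0.80327 − 0.63653)/3 = 0.85885

0.859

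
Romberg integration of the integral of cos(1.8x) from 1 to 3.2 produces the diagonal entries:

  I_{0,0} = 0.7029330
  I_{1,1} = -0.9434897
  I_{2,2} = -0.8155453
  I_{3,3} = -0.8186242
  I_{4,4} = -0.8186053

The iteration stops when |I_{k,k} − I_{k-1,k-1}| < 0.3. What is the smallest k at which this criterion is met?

|I_{1,1} − I_{0,0}| = 1.6464227 ≥ 0.3
|I_{2,2} − I_{1,1}| = 0.1279444 < 0.3

k = 2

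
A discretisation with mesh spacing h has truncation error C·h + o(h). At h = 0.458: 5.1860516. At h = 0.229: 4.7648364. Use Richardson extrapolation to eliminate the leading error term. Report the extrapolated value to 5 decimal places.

The leading error scales as h; refining by a factor of 2 reduces it by 2^1 = 2.
Extrapolated value = (2·A(h/2) − A(h)) / (2 − 1)
= (2·4.7648364 − 5.1860516) / 1
= 4.3436212 / 1 = 4.3436212

4.34362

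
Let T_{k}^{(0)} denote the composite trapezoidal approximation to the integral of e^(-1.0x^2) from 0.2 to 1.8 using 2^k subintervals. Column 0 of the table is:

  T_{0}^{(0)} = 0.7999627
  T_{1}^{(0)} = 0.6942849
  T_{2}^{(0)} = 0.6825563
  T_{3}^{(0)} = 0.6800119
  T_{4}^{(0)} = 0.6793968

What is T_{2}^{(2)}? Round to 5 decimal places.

0.67995

T_{1}^{(1)} = 0.6942849 + (0.6942849 − 0.7999627)/3 = 0.6590590
T_{2}^{(1)} = (4·0.6825563 − 0.6942849) / 3 = 0.6786468
T_{2}^{(2)} = 0.6786468 + (0.6786468 − 0.6590590)/15 = 0.6799527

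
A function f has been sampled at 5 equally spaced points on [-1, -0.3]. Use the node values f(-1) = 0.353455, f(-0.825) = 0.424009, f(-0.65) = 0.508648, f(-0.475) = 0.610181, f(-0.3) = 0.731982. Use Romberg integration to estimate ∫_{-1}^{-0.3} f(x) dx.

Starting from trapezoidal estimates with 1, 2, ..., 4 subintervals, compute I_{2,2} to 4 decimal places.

I_{0,0} (trapezoid, 1 panel, h=0.7000): 0.379903
I_{1,0} (trapezoid, 2 panels, h=0.3500): 0.367978
I_{2,0} (trapezoid, 4 panels, h=0.1750): 0.364972
I_{1,1} = 0.367978 + (0.367978 − 0.379903)/3 = 0.364003
I_{2,1} = 0.364972 + (0.364972 − 0.367978)/3 = 0.363970
I_{2,2} = 0.363970 + (0.363970 − 0.364003)/15 = 0.363968

0.3640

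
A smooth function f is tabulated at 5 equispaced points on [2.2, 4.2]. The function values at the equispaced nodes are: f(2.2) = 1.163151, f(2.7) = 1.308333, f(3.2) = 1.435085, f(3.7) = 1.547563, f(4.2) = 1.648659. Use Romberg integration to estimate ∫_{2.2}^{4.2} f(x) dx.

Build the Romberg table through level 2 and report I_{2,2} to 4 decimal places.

I_{0,0} (trapezoid, 1 panel, h=2.0000): 2.811810
I_{1,0} (trapezoid, 2 panels, h=1.0000): 2.840990
I_{2,0} (trapezoid, 4 panels, h=0.5000): 2.848443
I_{1,1} = 2.840990 + (2.840990 − 2.811810)/3 = 2.850717
I_{2,1} = 2.848443 + (2.848443 − 2.840990)/3 = 2.850927
I_{2,2} = 2.850927 + (2.850927 − 2.850717)/15 = 2.850941

2.8509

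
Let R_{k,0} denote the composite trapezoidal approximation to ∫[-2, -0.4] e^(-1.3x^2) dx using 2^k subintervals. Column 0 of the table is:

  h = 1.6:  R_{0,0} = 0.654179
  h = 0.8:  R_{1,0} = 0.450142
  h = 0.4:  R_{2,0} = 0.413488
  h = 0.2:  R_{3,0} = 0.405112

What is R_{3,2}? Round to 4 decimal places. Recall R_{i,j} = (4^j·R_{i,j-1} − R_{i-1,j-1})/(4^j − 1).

Richardson extrapolation on the trapezoidal column (denominator 4−1=3):
R_{2,1} = (4·0.413488 − 0.450142) / 3 = 0.401270
R_{3,1} = (4·0.405112 − 0.413488) / 3 = 0.402320
R_{3,2} = 0.402320 + (0.402320 − 0.401270)/15 = 0.402390

0.4024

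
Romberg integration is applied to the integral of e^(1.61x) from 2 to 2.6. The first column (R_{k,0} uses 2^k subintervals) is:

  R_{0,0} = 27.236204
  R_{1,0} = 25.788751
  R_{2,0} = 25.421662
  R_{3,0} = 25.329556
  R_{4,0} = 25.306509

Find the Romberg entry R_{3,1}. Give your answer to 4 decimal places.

R_{3,1} = (4·25.329556 − 25.421662) / 3 = 25.298854

25.2989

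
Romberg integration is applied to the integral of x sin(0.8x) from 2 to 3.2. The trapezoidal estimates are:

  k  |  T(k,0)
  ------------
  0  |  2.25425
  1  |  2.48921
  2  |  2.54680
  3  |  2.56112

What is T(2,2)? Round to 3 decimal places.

T(1,1) = (4·2.48921 − 2.25425) / 3 = 2.56753
T(2,1) = 2.54680 + (2.54680 − 2.48921)/3 = 2.56600
T(2,2) = (16·2.56600 − 2.56753) / 15 = 2.56590
(Column j=1 coincides with Simpson's rule on the same nodes.)

2.566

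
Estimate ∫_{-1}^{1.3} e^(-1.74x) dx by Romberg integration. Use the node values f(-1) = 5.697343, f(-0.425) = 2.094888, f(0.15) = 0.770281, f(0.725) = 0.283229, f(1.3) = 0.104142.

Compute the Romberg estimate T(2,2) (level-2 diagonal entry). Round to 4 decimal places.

3.2188

T(0,0) (trapezoid, 1 panel, h=2.3000): 6.671708
T(1,0) (trapezoid, 2 panels, h=1.1500): 4.221677
T(2,0) (trapezoid, 4 panels, h=0.5750): 3.478256
T(1,1) = 4.221677 + (4.221677 − 6.671708)/3 = 3.405000
T(2,1) = 3.478256 + (3.478256 − 4.221677)/3 = 3.230449
T(2,2) = 3.230449 + (3.230449 − 3.405000)/15 = 3.218812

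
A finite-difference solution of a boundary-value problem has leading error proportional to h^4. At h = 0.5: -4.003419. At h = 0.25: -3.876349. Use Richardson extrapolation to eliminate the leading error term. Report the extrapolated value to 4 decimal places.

-3.8679

The leading error scales as h^4; refining by a factor of 2 reduces it by 2^4 = 16.
Extrapolated value = (16·A(h/2) − A(h)) / (16 − 1)
= (16·(-3.876349) − (-4.003419)) / 15
= -58.018165 / 15 = -3.867878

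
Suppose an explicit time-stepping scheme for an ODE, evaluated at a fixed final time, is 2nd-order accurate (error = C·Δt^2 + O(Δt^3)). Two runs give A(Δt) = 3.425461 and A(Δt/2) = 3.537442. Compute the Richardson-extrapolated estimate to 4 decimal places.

3.5748

The leading error scales as Δt^2; refining by a factor of 2 reduces it by 2^2 = 4.
Extrapolated value = (4·A(Δt/2) − A(Δt)) / (4 − 1)
= (4·3.537442 − 3.425461) / 3
= 10.724307 / 3 = 3.574769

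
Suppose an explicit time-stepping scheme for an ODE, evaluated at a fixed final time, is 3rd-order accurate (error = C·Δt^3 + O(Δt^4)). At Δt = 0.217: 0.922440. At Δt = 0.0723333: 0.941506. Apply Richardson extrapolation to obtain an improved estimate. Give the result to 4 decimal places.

The leading error scales as Δt^3; refining by a factor of 3 reduces it by 3^3 = 27.
Extrapolated value = (27·A(Δt/3) − A(Δt)) / (27 − 1)
= (27·0.941506 − 0.922440) / 26
= 24.498222 / 26 = 0.942239

0.9422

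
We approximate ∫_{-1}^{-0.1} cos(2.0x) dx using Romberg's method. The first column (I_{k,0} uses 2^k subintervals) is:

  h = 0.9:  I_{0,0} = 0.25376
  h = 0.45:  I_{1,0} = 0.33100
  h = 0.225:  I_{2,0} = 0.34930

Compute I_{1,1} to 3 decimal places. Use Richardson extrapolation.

0.357

Richardson extrapolation on the trapezoidal column (denominator 4−1=3):
I_{1,1} = 0.33100 + (0.33100 − 0.25376)/3 = 0.35675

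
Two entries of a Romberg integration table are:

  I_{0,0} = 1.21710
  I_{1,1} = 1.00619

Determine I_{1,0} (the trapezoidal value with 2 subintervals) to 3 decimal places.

1.059

From I_{1,1} = (4·I_{1,0} − I_{0,0})/3, solve for I_{1,0}:
4·I_{1,0} = 3·1.00619 + 1.21710 = 4.23567
I_{1,0} = 1.05892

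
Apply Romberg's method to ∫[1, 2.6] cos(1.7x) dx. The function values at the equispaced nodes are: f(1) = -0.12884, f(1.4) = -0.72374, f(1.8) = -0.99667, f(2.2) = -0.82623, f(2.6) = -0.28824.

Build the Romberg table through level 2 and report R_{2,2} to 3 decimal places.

R_{0,0} (trapezoid, 1 panel, h=1.6000): -0.33366
R_{1,0} (trapezoid, 2 panels, h=0.8000): -0.96417
R_{2,0} (trapezoid, 4 panels, h=0.4000): -1.10207
R_{1,1} = -0.96417 + (-0.96417 − (-0.33366))/3 = -1.17434
R_{2,1} = -1.10207 + (-1.10207 − (-0.96417))/3 = -1.14804
R_{2,2} = -1.14804 + (-1.14804 − (-1.17434))/15 = -1.14629

-1.146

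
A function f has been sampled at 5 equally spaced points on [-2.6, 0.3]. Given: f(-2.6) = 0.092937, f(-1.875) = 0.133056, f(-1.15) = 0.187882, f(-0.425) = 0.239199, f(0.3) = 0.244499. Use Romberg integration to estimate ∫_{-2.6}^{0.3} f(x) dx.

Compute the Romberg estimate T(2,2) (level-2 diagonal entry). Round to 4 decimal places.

T(0,0) (trapezoid, 1 panel, h=2.9000): 0.489282
T(1,0) (trapezoid, 2 panels, h=1.4500): 0.517070
T(2,0) (trapezoid, 4 panels, h=0.7250): 0.528420
T(1,1) = 0.517070 + (0.517070 − 0.489282)/3 = 0.526333
T(2,1) = 0.528420 + (0.528420 − 0.517070)/3 = 0.532203
T(2,2) = 0.532203 + (0.532203 − 0.526333)/15 = 0.532594

0.5326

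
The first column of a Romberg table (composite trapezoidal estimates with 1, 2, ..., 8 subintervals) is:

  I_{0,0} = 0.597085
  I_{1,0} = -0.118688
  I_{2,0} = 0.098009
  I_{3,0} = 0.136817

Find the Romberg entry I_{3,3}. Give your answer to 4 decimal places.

Richardson extrapolation on the trapezoidal column (denominator 4−1=3):
I_{1,1} = (4·(-0.118688) − 0.597085) / 3 = -0.357279
I_{2,1} = (4·0.098009 − (-0.118688)) / 3 = 0.170241
I_{3,1} = 0.136817 + (0.136817 − 0.098009)/3 = 0.149753
I_{2,2} = 0.170241 + (0.170241 − (-0.357279))/15 = 0.205409
I_{3,2} = (16·0.149753 − 0.170241) / 15 = 0.148387
I_{3,3} = (64·0.148387 − 0.205409) / 63 = 0.147482

0.1475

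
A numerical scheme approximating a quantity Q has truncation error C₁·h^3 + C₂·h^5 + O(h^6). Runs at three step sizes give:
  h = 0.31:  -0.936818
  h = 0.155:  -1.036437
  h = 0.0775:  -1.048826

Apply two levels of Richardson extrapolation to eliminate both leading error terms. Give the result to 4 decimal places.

First eliminate the h^3 term (factor 2^3 = 8):
  B₁ = (8·(-1.036437) − (-0.936818))/7 = -1.050668
  B₂ = (8·(-1.048826) − (-1.036437))/7 = -1.050596
Then eliminate the h^5 term (factor 2^5 = 32):
  (32·(-1.050596) − (-1.050668))/31 = -1.050594

-1.0506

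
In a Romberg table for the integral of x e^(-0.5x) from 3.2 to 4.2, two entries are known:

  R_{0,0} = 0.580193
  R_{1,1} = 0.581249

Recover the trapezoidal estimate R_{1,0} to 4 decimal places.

From R_{1,1} = (4·R_{1,0} − R_{0,0})/3, solve for R_{1,0}:
4·R_{1,0} = 3·0.581249 + 0.580193 = 2.323940
R_{1,0} = 0.580985

0.5810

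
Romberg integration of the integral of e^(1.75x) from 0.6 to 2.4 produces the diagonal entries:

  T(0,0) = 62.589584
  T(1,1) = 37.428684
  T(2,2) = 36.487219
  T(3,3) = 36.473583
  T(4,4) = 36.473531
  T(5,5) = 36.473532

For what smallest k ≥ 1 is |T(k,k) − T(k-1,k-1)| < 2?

k = 2

|T(1,1) − T(0,0)| = 25.160900 ≥ 2
|T(2,2) − T(1,1)| = 0.941465 < 2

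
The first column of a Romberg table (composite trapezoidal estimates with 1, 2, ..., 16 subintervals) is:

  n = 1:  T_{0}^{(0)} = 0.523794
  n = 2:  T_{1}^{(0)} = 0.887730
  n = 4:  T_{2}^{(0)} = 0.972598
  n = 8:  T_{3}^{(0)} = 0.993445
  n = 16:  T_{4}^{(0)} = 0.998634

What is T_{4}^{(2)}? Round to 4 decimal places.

T_{3}^{(1)} = 0.993445 + (0.993445 − 0.972598)/3 = 1.000394
T_{4}^{(1)} = (4·0.998634 − 0.993445) / 3 = 1.000364
T_{4}^{(2)} = 1.000364 + (1.000364 − 1.000394)/15 = 1.000362

1.0004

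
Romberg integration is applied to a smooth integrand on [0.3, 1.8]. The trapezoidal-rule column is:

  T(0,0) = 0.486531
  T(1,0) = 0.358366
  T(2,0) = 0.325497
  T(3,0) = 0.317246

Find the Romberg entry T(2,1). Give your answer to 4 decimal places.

Richardson extrapolation on the trapezoidal column (denominator 4−1=3):
T(2,1) = (4·0.325497 − 0.358366) / 3 = 0.314541

0.3145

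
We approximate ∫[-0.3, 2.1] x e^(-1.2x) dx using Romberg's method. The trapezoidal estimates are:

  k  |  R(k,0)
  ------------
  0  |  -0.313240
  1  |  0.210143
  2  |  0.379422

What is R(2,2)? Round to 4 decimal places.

Richardson extrapolation on the trapezoidal column (denominator 4−1=3):
R(1,1) = (4·0.210143 − (-0.313240)) / 3 = 0.384604
R(2,1) = (4·0.379422 − 0.210143) / 3 = 0.435848
R(2,2) = 0.435848 + (0.435848 − 0.384604)/15 = 0.439264
(Column j=1 coincides with Simpson's rule on the same nodes.)

0.4393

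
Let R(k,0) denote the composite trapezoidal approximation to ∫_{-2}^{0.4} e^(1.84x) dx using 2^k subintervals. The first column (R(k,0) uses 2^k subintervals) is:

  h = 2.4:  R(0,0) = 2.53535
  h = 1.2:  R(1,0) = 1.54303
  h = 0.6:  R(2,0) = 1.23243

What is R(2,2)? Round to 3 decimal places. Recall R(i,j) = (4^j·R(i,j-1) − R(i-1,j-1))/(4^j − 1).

Richardson extrapolation on the trapezoidal column (denominator 4−1=3):
R(1,1) = 1.54303 + (1.54303 − 2.53535)/3 = 1.21226
R(2,1) = (4·1.23243 − 1.54303) / 3 = 1.12890
R(2,2) = 1.12890 + (1.12890 − 1.21226)/15 = 1.12334

1.123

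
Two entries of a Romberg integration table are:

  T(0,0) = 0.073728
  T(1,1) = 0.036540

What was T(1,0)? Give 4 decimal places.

0.0458

From T(1,1) = (4·T(1,0) − T(0,0))/3, solve for T(1,0):
4·T(1,0) = 3·0.036540 + 0.073728 = 0.183348
T(1,0) = 0.045837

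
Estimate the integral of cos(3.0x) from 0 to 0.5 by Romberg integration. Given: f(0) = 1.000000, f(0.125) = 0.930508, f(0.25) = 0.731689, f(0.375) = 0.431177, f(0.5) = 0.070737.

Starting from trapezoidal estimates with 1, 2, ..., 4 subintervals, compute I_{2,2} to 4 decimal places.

0.3325

I_{0,0} (trapezoid, 1 panel, h=0.5000): 0.267684
I_{1,0} (trapezoid, 2 panels, h=0.2500): 0.316764
I_{2,0} (trapezoid, 4 panels, h=0.1250): 0.328593
I_{1,1} = 0.316764 + (0.316764 − 0.267684)/3 = 0.333124
I_{2,1} = 0.328593 + (0.328593 − 0.316764)/3 = 0.332536
I_{2,2} = 0.332536 + (0.332536 − 0.333124)/15 = 0.332497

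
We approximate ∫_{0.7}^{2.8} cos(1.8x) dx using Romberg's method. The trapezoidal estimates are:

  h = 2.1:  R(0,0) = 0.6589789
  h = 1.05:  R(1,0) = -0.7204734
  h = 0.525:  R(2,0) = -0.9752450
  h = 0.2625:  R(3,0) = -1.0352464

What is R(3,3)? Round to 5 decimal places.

Richardson extrapolation on the trapezoidal column (denominator 4−1=3):
R(1,1) = (4·(-0.7204734) − 0.6589789) / 3 = -1.1802908
R(2,1) = -0.9752450 + (-0.9752450 − (-0.7204734))/3 = -1.0601689
R(3,1) = (4·(-1.0352464) − (-0.9752450)) / 3 = -1.0552469
R(2,2) = -1.0601689 + (-1.0601689 − (-1.1802908))/15 = -1.0521608
R(3,2) = -1.0552469 + (-1.0552469 − (-1.0601689))/15 = -1.0549188
R(3,3) = -1.0549188 + (-1.0549188 − (-1.0521608))/63 = -1.0549626

-1.05496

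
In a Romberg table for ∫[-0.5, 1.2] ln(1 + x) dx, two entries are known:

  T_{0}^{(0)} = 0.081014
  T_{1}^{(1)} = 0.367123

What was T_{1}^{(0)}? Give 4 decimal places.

From T_{1}^{(1)} = (4·T_{1}^{(0)} − T_{0}^{(0)})/3, solve for T_{1}^{(0)}:
4·T_{1}^{(0)} = 3·0.367123 + 0.081014 = 1.182383
T_{1}^{(0)} = 0.295596

0.2956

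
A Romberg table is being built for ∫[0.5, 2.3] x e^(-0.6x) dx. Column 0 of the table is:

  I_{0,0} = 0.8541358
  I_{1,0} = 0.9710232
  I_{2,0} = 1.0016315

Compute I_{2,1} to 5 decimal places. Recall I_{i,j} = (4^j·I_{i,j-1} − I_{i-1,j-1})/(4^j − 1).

Richardson extrapolation on the trapezoidal column (denominator 4−1=3):
I_{2,1} = 1.0016315 + (1.0016315 − 0.9710232)/3 = 1.0118343

1.01183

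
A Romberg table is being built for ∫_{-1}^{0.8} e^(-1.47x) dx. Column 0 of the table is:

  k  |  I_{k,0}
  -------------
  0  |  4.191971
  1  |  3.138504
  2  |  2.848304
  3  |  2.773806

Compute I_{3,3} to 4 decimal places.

I_{1,1} = (4·3.138504 − 4.191971) / 3 = 2.787348
I_{2,1} = (4·2.848304 − 3.138504) / 3 = 2.751571
I_{3,1} = 2.773806 + (2.773806 − 2.848304)/3 = 2.748973
I_{2,2} = (16·2.751571 − 2.787348) / 15 = 2.749186
I_{3,2} = 2.748973 + (2.748973 − 2.751571)/15 = 2.748800
I_{3,3} = 2.748800 + (2.748800 − 2.749186)/63 = 2.748794
(Column j=1 coincides with Simpson's rule on the same nodes.)

2.7488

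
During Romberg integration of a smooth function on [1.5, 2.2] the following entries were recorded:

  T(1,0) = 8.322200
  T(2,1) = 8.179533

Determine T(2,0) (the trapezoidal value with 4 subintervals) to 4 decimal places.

From T(2,1) = (4·T(2,0) − T(1,0))/3, solve for T(2,0):
4·T(2,0) = 3·8.179533 + 8.322200 = 32.860799
T(2,0) = 8.215200

8.2152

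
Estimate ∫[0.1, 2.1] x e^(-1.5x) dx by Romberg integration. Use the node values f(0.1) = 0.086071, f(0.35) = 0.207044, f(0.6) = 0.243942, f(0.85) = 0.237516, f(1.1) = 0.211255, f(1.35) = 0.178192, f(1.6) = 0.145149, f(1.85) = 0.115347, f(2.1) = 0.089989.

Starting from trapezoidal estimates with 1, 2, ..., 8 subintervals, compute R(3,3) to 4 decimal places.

0.3609

R(0,0) (trapezoid, 1 panel, h=2.0000): 0.176060
R(1,0) (trapezoid, 2 panels, h=1.0000): 0.299285
R(2,0) (trapezoid, 4 panels, h=0.5000): 0.344188
R(3,0) (trapezoid, 8 panels, h=0.2500): 0.356619
R(1,1) = 0.299285 + (0.299285 − 0.176060)/3 = 0.340360
R(2,1) = 0.344188 + (0.344188 − 0.299285)/3 = 0.359156
R(3,1) = 0.356619 + (0.356619 − 0.344188)/3 = 0.360763
R(2,2) = 0.359156 + (0.359156 − 0.340360)/15 = 0.360409
R(3,2) = 0.360763 + (0.360763 − 0.359156)/15 = 0.360870
R(3,3) = 0.360870 + (0.360870 − 0.360409)/63 = 0.360877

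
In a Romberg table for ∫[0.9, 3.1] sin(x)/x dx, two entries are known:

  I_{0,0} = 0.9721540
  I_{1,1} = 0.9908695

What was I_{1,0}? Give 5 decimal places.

0.98619

From I_{1,1} = (4·I_{1,0} − I_{0,0})/3, solve for I_{1,0}:
4·I_{1,0} = 3·0.9908695 + 0.9721540 = 3.9447625
I_{1,0} = 0.9861906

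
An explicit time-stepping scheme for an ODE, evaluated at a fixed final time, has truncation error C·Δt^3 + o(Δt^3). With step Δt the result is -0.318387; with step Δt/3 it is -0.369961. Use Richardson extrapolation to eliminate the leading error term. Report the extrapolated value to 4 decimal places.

-0.3719

The leading error scales as Δt^3; refining by a factor of 3 reduces it by 3^3 = 27.
Extrapolated value = (27·A(Δt/3) − A(Δt)) / (27 − 1)
= (27·(-0.369961) − (-0.318387)) / 26
= -9.670560 / 26 = -0.371945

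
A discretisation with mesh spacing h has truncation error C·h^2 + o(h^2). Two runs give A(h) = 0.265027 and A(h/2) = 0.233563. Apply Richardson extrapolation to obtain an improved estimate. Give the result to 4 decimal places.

The leading error scales as h^2; refining by a factor of 2 reduces it by 2^2 = 4.
Extrapolated value = (4·A(h/2) − A(h)) / (4 − 1)
= (4·0.233563 − 0.265027) / 3
= 0.669225 / 3 = 0.223075

0.2231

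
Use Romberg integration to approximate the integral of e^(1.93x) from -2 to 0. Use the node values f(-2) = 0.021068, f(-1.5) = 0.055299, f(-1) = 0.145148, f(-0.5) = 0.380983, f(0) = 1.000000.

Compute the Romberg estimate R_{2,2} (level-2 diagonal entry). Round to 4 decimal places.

0.5078

R_{0,0} (trapezoid, 1 panel, h=2.0000): 1.021068
R_{1,0} (trapezoid, 2 panels, h=1.0000): 0.655682
R_{2,0} (trapezoid, 4 panels, h=0.5000): 0.545982
R_{1,1} = 0.655682 + (0.655682 − 1.021068)/3 = 0.533887
R_{2,1} = 0.545982 + (0.545982 − 0.655682)/3 = 0.509415
R_{2,2} = 0.509415 + (0.509415 − 0.533887)/15 = 0.507784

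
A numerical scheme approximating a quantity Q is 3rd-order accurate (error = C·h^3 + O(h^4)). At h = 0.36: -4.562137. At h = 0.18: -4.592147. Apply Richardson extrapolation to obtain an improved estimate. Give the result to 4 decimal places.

-4.5964

The leading error scales as h^3; refining by a factor of 2 reduces it by 2^3 = 8.
Extrapolated value = (8·A(h/2) − A(h)) / (8 − 1)
= (8·(-4.592147) − (-4.562137)) / 7
= -32.175039 / 7 = -4.596434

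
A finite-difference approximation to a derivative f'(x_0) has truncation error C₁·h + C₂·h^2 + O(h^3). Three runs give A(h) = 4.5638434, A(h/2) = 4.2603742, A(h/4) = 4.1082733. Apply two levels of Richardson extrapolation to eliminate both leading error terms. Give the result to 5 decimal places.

First eliminate the h term (factor 2^1 = 2):
  B₁ = (2·4.2603742 − 4.5638434)/1 = 3.9569050
  B₂ = (2·4.1082733 − 4.2603742)/1 = 3.9561724
Then eliminate the h^2 term (factor 2^2 = 4):
  (4·3.9561724 − 3.9569050)/3 = 3.9559282

3.95593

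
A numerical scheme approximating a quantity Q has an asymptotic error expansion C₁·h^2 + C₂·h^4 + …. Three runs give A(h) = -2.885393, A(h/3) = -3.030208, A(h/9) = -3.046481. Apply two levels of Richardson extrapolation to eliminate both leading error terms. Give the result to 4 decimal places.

-3.0485

First eliminate the h^2 term (factor 3^2 = 9):
  B₁ = (9·(-3.030208) − (-2.885393))/8 = -3.048310
  B₂ = (9·(-3.046481) − (-3.030208))/8 = -3.048515
Then eliminate the h^4 term (factor 3^4 = 81):
  (81·(-3.048515) − (-3.048310))/80 = -3.048518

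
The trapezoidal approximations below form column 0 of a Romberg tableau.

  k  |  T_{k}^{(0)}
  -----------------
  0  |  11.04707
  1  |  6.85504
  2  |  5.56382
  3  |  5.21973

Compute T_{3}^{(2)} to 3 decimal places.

5.103

Richardson extrapolation on the trapezoidal column (denominator 4−1=3):
T_{2}^{(1)} = 5.56382 + (5.56382 − 6.85504)/3 = 5.13341
T_{3}^{(1)} = 5.21973 + (5.21973 − 5.56382)/3 = 5.10503
T_{3}^{(2)} = (16·5.10503 − 5.13341) / 15 = 5.10314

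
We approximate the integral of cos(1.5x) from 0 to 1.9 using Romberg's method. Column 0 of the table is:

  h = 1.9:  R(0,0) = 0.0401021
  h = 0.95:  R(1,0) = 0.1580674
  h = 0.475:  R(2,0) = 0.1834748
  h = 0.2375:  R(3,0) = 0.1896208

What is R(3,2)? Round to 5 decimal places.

0.19165

R(2,1) = (4·0.1834748 − 0.1580674) / 3 = 0.1919439
R(3,1) = 0.1896208 + (0.1896208 − 0.1834748)/3 = 0.1916695
R(3,2) = 0.1916695 + (0.1916695 − 0.1919439)/15 = 0.1916512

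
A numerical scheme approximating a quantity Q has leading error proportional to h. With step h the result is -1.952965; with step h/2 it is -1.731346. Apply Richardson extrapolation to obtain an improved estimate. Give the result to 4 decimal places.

-1.5097

The leading error scales as h; refining by a factor of 2 reduces it by 2^1 = 2.
Extrapolated value = (2·A(h/2) − A(h)) / (2 − 1)
= (2·(-1.731346) − (-1.952965)) / 1
= -1.509727 / 1 = -1.509727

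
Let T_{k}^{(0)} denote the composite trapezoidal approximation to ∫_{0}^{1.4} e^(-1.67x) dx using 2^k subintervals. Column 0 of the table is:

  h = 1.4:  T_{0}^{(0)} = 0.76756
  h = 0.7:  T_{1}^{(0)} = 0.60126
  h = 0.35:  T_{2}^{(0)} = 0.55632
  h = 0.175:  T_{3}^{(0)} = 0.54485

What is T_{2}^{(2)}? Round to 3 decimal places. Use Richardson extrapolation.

0.541

Richardson extrapolation on the trapezoidal column (denominator 4−1=3):
T_{1}^{(1)} = (4·0.60126 − 0.76756) / 3 = 0.54583
T_{2}^{(1)} = (4·0.55632 − 0.60126) / 3 = 0.54134
T_{2}^{(2)} = (16·0.54134 − 0.54583) / 15 = 0.54104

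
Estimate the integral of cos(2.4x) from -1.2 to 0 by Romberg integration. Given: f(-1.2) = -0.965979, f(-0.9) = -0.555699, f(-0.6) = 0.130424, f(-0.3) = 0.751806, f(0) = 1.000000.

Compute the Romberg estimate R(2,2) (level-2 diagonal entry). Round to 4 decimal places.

0.1077

R(0,0) (trapezoid, 1 panel, h=1.2000): 0.020413
R(1,0) (trapezoid, 2 panels, h=0.6000): 0.088461
R(2,0) (trapezoid, 4 panels, h=0.3000): 0.103062
R(1,1) = 0.088461 + (0.088461 − 0.020413)/3 = 0.111144
R(2,1) = 0.103062 + (0.103062 − 0.088461)/3 = 0.107929
R(2,2) = 0.107929 + (0.107929 − 0.111144)/15 = 0.107715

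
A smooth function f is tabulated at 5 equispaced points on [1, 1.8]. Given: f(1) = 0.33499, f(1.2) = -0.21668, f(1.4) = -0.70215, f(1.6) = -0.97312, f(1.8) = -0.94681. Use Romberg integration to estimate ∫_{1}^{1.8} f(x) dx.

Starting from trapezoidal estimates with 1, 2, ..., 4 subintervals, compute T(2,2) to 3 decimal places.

T(0,0) (trapezoid, 1 panel, h=0.8000): -0.24473
T(1,0) (trapezoid, 2 panels, h=0.4000): -0.40322
T(2,0) (trapezoid, 4 panels, h=0.2000): -0.43957
T(1,1) = -0.40322 + (-0.40322 − (-0.24473))/3 = -0.45605
T(2,1) = -0.43957 + (-0.43957 − (-0.40322))/3 = -0.45169
T(2,2) = -0.45169 + (-0.45169 − (-0.45605))/15 = -0.45140

-0.451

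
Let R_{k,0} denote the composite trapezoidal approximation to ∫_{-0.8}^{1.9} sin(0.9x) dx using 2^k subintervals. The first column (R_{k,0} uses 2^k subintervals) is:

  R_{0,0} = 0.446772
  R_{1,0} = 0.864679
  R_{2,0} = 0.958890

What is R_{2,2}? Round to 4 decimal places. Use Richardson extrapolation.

0.9894

Richardson extrapolation on the trapezoidal column (denominator 4−1=3):
R_{1,1} = 0.864679 + (0.864679 − 0.446772)/3 = 1.003981
R_{2,1} = (4·0.958890 − 0.864679) / 3 = 0.990294
R_{2,2} = 0.990294 + (0.990294 − 1.003981)/15 = 0.989382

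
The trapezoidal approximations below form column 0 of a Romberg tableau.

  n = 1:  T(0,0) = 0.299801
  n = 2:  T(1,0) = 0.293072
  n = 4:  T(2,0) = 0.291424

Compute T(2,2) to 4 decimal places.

Richardson extrapolation on the trapezoidal column (denominator 4−1=3):
T(1,1) = (4·0.293072 − 0.299801) / 3 = 0.290829
T(2,1) = 0.291424 + (0.291424 − 0.293072)/3 = 0.290875
T(2,2) = 0.290875 + (0.290875 − 0.290829)/15 = 0.290878
(Column j=1 coincides with Simpson's rule on the same nodes.)

0.2909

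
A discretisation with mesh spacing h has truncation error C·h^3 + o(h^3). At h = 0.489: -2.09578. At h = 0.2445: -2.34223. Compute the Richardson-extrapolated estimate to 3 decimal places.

-2.377

The leading error scales as h^3; refining by a factor of 2 reduces it by 2^3 = 8.
Extrapolated value = (8·A(h/2) − A(h)) / (8 − 1)
= (8·(-2.34223) − (-2.09578)) / 7
= -16.64206 / 7 = -2.37744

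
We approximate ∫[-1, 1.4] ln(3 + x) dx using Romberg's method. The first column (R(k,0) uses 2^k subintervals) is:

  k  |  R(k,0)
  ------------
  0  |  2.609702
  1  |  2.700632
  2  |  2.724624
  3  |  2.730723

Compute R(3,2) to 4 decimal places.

Richardson extrapolation on the trapezoidal column (denominator 4−1=3):
R(2,1) = 2.724624 + (2.724624 − 2.700632)/3 = 2.732621
R(3,1) = 2.730723 + (2.730723 − 2.724624)/3 = 2.732756
R(3,2) = (16·2.732756 − 2.732621) / 15 = 2.732765

2.7328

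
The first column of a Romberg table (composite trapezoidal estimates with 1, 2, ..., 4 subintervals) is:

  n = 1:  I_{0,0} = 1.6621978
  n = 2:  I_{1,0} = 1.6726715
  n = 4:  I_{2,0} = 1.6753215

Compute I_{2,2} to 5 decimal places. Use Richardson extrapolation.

Richardson extrapolation on the trapezoidal column (denominator 4−1=3):
I_{1,1} = (4·1.6726715 − 1.6621978) / 3 = 1.6761627
I_{2,1} = (4·1.6753215 − 1.6726715) / 3 = 1.6762048
I_{2,2} = 1.6762048 + (1.6762048 − 1.6761627)/15 = 1.6762076

1.67621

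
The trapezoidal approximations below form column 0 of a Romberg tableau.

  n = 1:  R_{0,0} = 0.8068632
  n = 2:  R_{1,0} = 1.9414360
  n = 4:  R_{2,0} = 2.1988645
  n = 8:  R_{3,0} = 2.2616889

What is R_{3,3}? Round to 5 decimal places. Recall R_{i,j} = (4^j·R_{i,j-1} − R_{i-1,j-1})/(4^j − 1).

Richardson extrapolation on the trapezoidal column (denominator 4−1=3):
R_{1,1} = (4·1.9414360 − 0.8068632) / 3 = 2.3196269
R_{2,1} = (4·2.1988645 − 1.9414360) / 3 = 2.2846740
R_{3,1} = (4·2.2616889 − 2.1988645) / 3 = 2.2826304
R_{2,2} = (16·2.2846740 − 2.3196269) / 15 = 2.2823438
R_{3,2} = (16·2.2826304 − 2.2846740) / 15 = 2.2824942
R_{3,3} = (64·2.2824942 − 2.2823438) / 63 = 2.2824966

2.28250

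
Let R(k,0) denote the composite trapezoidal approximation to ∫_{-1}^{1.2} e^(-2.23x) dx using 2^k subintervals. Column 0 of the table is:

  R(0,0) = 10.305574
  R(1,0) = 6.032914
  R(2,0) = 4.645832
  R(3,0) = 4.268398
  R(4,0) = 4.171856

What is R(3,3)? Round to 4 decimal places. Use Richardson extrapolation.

4.1396

Richardson extrapolation on the trapezoidal column (denominator 4−1=3):
R(1,1) = (4·6.032914 − 10.305574) / 3 = 4.608694
R(2,1) = (4·4.645832 − 6.032914) / 3 = 4.183471
R(3,1) = (4·4.268398 − 4.645832) / 3 = 4.142587
R(2,2) = (16·4.183471 − 4.608694) / 15 = 4.155123
R(3,2) = 4.142587 + (4.142587 − 4.183471)/15 = 4.139861
R(3,3) = 4.139861 + (4.139861 − 4.155123)/63 = 4.139619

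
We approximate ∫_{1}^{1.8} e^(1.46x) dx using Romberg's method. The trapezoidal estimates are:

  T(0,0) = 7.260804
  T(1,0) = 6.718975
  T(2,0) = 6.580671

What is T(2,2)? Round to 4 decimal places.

6.5343

T(1,1) = 6.718975 + (6.718975 − 7.260804)/3 = 6.538365
T(2,1) = 6.580671 + (6.580671 − 6.718975)/3 = 6.534570
T(2,2) = 6.534570 + (6.534570 − 6.538365)/15 = 6.534317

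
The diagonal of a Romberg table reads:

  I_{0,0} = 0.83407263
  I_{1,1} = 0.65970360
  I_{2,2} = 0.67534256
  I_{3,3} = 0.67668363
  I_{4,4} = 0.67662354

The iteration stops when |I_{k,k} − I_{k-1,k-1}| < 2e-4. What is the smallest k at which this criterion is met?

|I_{1,1} − I_{0,0}| = 0.17436903 ≥ 2e-4
|I_{2,2} − I_{1,1}| = 0.01563896 ≥ 2e-4
|I_{3,3} − I_{2,2}| = 0.00134107 ≥ 2e-4
|I_{4,4} − I_{3,3}| = 0.00006009 < 2e-4

k = 4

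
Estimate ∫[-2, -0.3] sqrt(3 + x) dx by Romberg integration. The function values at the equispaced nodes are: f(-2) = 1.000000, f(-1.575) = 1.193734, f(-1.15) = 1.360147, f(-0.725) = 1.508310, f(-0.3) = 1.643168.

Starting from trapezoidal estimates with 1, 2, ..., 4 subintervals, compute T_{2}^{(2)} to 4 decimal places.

2.2910

T_{0}^{(0)} (trapezoid, 1 panel, h=1.7000): 2.246693
T_{1}^{(0)} (trapezoid, 2 panels, h=0.8500): 2.279471
T_{2}^{(0)} (trapezoid, 4 panels, h=0.4250): 2.288104
T_{1}^{(1)} = 2.279471 + (2.279471 − 2.246693)/3 = 2.290397
T_{2}^{(1)} = 2.288104 + (2.288104 − 2.279471)/3 = 2.290982
T_{2}^{(2)} = 2.290982 + (2.290982 − 2.290397)/15 = 2.291021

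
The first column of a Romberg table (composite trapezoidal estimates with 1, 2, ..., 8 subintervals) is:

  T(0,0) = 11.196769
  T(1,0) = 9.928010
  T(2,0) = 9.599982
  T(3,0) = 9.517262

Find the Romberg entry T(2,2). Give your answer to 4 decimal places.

9.4897

Richardson extrapolation on the trapezoidal column (denominator 4−1=3):
T(1,1) = 9.928010 + (9.928010 − 11.196769)/3 = 9.505090
T(2,1) = 9.599982 + (9.599982 − 9.928010)/3 = 9.490639
T(2,2) = (16·9.490639 − 9.505090) / 15 = 9.489676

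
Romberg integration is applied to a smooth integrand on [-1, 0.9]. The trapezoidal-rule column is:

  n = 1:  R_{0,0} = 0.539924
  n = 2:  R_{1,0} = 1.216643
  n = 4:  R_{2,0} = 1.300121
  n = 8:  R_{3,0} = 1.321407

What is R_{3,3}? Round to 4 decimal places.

Richardson extrapolation on the trapezoidal column (denominator 4−1=3):
R_{1,1} = (4·1.216643 − 0.539924) / 3 = 1.442216
R_{2,1} = (4·1.300121 − 1.216643) / 3 = 1.327947
R_{3,1} = 1.321407 + (1.321407 − 1.300121)/3 = 1.328502
R_{2,2} = (16·1.327947 − 1.442216) / 15 = 1.320329
R_{3,2} = 1.328502 + (1.328502 − 1.327947)/15 = 1.328539
R_{3,3} = (64·1.328539 − 1.320329) / 63 = 1.328669

1.3287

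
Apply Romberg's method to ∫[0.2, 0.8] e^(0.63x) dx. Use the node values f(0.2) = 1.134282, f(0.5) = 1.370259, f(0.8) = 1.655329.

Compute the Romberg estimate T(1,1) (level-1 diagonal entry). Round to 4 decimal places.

T(0,0) (trapezoid, 1 panel, h=0.6000): 0.836883
T(1,0) (trapezoid, 2 panels, h=0.3000): 0.829519
T(1,1) = 0.829519 + (0.829519 − 0.836883)/3 = 0.827064

0.8271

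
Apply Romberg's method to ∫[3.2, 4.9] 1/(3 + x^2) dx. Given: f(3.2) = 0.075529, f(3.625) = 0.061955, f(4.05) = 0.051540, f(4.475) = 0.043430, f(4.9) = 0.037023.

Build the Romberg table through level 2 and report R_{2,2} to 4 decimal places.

R_{0,0} (trapezoid, 1 panel, h=1.7000): 0.095669
R_{1,0} (trapezoid, 2 panels, h=0.8500): 0.091644
R_{2,0} (trapezoid, 4 panels, h=0.4250): 0.090610
R_{1,1} = 0.091644 + (0.091644 − 0.095669)/3 = 0.090302
R_{2,1} = 0.090610 + (0.090610 − 0.091644)/3 = 0.090265
R_{2,2} = 0.090265 + (0.090265 − 0.090302)/15 = 0.090263

0.0903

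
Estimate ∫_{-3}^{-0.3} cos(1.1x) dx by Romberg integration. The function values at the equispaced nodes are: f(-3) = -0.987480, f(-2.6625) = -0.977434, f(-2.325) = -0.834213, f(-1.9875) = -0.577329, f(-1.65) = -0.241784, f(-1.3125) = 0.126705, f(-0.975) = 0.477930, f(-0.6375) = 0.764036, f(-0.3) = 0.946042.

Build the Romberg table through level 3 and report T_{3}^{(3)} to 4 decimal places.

-0.4380

T_{0}^{(0)} (trapezoid, 1 panel, h=2.7000): -0.055941
T_{1}^{(0)} (trapezoid, 2 panels, h=1.3500): -0.354379
T_{2}^{(0)} (trapezoid, 4 panels, h=0.6750): -0.417681
T_{3}^{(0)} (trapezoid, 8 panels, h=0.3375): -0.432948
T_{1}^{(1)} = -0.354379 + (-0.354379 − (-0.055941))/3 = -0.453858
T_{2}^{(1)} = -0.417681 + (-0.417681 − (-0.354379))/3 = -0.438782
T_{3}^{(1)} = -0.432948 + (-0.432948 − (-0.417681))/3 = -0.438037
T_{2}^{(2)} = -0.438782 + (-0.438782 − (-0.453858))/15 = -0.437777
T_{3}^{(2)} = -0.438037 + (-0.438037 − (-0.438782))/15 = -0.437987
T_{3}^{(3)} = -0.437987 + (-0.437987 − (-0.437777))/63 = -0.437990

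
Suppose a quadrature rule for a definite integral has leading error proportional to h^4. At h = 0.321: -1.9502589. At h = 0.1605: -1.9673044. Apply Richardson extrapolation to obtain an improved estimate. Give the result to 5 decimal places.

The leading error scales as h^4; refining by a factor of 2 reduces it by 2^4 = 16.
Extrapolated value = (16·A(h/2) − A(h)) / (16 − 1)
= (16·(-1.9673044) − (-1.9502589)) / 15
= -29.5266115 / 15 = -1.9684408

-1.96844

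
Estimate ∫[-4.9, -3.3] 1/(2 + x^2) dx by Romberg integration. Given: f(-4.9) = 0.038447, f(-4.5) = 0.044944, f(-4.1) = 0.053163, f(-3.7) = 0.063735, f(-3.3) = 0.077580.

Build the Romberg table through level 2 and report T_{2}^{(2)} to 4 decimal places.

T_{0}^{(0)} (trapezoid, 1 panel, h=1.6000): 0.092822
T_{1}^{(0)} (trapezoid, 2 panels, h=0.8000): 0.088941
T_{2}^{(0)} (trapezoid, 4 panels, h=0.4000): 0.087942
T_{1}^{(1)} = 0.088941 + (0.088941 − 0.092822)/3 = 0.087647
T_{2}^{(1)} = 0.087942 + (0.087942 − 0.088941)/3 = 0.087609
T_{2}^{(2)} = 0.087609 + (0.087609 − 0.087647)/15 = 0.087606

0.0876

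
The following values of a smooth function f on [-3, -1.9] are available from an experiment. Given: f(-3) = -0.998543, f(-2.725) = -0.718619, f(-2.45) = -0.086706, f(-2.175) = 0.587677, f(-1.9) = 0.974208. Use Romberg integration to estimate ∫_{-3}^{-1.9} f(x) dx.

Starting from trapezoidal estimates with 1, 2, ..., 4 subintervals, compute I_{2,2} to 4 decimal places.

I_{0,0} (trapezoid, 1 panel, h=1.1000): -0.013384
I_{1,0} (trapezoid, 2 panels, h=0.5500): -0.054380
I_{2,0} (trapezoid, 4 panels, h=0.2750): -0.063199
I_{1,1} = -0.054380 + (-0.054380 − (-0.013384))/3 = -0.068045
I_{2,1} = -0.063199 + (-0.063199 − (-0.054380))/3 = -0.066139
I_{2,2} = -0.066139 + (-0.066139 − (-0.068045))/15 = -0.066012

-0.0660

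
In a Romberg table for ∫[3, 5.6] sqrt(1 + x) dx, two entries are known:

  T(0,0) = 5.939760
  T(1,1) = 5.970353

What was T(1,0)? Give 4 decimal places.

From T(1,1) = (4·T(1,0) − T(0,0))/3, solve for T(1,0):
4·T(1,0) = 3·5.970353 + 5.939760 = 23.850819
T(1,0) = 5.962705

5.9627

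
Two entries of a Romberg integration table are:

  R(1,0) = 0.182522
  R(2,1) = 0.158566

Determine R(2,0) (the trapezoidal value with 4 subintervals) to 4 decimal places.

0.1646

From R(2,1) = (4·R(2,0) − R(1,0))/3, solve for R(2,0):
4·R(2,0) = 3·0.158566 + 0.182522 = 0.658220
R(2,0) = 0.164555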